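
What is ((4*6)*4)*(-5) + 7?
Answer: -473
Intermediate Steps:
((4*6)*4)*(-5) + 7 = (24*4)*(-5) + 7 = 96*(-5) + 7 = -480 + 7 = -473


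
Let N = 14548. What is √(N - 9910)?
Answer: √4638 ≈ 68.103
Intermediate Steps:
√(N - 9910) = √(14548 - 9910) = √4638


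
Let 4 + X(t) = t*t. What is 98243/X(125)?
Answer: 98243/15621 ≈ 6.2892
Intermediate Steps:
X(t) = -4 + t**2 (X(t) = -4 + t*t = -4 + t**2)
98243/X(125) = 98243/(-4 + 125**2) = 98243/(-4 + 15625) = 98243/15621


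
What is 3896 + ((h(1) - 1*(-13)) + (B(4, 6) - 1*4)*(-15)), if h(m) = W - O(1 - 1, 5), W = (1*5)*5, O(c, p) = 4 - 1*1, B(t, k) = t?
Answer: 3931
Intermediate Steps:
O(c, p) = 3 (O(c, p) = 4 - 1 = 3)
W = 25 (W = 5*5 = 25)
h(m) = 22 (h(m) = 25 - 1*3 = 25 - 3 = 22)
3896 + ((h(1) - 1*(-13)) + (B(4, 6) - 1*4)*(-15)) = 3896 + ((22 - 1*(-13)) + (4 - 1*4)*(-15)) = 3896 + ((22 + 13) + (4 - 4)*(-15)) = 3896 + (35 + 0*(-15)) = 3896 + (35 + 0) = 3896 + 35 = 3931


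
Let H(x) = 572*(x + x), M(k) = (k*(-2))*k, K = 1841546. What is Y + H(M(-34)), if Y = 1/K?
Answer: -4870756578687/1841546 ≈ -2.6449e+6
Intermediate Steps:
M(k) = -2*k² (M(k) = (-2*k)*k = -2*k²)
Y = 1/1841546 ≈ 5.4302e-7
H(x) = 1144*x (H(x) = 572*(2*x) = 1144*x)
Y + H(M(-34)) = 1/1841546 + 1144*(-2*(-34)²) = 1/1841546 + 1144*(-2*1156) = 1/1841546 + 1144*(-2312) = 1/1841546 - 2644928 = -4870756578687/1841546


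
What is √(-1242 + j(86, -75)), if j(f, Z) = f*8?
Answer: I*√554 ≈ 23.537*I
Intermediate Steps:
j(f, Z) = 8*f
√(-1242 + j(86, -75)) = √(-1242 + 8*86) = √(-1242 + 688) = √(-554) = I*√554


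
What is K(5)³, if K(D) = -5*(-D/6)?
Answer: 15625/216 ≈ 72.338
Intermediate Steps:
K(D) = 5*D/6 (K(D) = -(-5)*D/6 = 5*D/6)
K(5)³ = ((⅚)*5)³ = (25/6)³ = 15625/216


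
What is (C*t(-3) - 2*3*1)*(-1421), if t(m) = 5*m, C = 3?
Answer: 72471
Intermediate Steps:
(C*t(-3) - 2*3*1)*(-1421) = (3*(5*(-3)) - 2*3*1)*(-1421) = (3*(-15) - 6*1)*(-1421) = (-45 - 6)*(-1421) = -51*(-1421) = 72471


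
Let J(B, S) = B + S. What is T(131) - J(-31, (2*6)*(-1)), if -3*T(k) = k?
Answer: -⅔ ≈ -0.66667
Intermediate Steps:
T(k) = -k/3
T(131) - J(-31, (2*6)*(-1)) = -⅓*131 - (-31 + (2*6)*(-1)) = -131/3 - (-31 + 12*(-1)) = -131/3 - (-31 - 12) = -131/3 - 1*(-43) = -131/3 + 43 = -⅔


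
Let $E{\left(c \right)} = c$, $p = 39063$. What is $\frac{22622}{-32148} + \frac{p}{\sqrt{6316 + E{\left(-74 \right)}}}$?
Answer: $- \frac{11311}{16074} + \frac{39063 \sqrt{6242}}{6242} \approx 493.73$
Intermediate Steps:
$\frac{22622}{-32148} + \frac{p}{\sqrt{6316 + E{\left(-74 \right)}}} = \frac{22622}{-32148} + \frac{39063}{\sqrt{6316 - 74}} = 22622 \left(- \frac{1}{32148}\right) + \frac{39063}{\sqrt{6242}} = - \frac{11311}{16074} + 39063 \frac{\sqrt{6242}}{6242} = - \frac{11311}{16074} + \frac{39063 \sqrt{6242}}{6242}$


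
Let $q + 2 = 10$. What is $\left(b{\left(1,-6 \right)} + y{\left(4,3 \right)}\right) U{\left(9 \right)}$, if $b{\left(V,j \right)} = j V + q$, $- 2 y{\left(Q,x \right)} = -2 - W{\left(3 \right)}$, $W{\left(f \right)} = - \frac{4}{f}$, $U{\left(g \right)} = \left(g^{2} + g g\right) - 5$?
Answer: $\frac{1099}{3} \approx 366.33$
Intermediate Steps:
$U{\left(g \right)} = -5 + 2 g^{2}$ ($U{\left(g \right)} = \left(g^{2} + g^{2}\right) - 5 = 2 g^{2} - 5 = -5 + 2 g^{2}$)
$q = 8$ ($q = -2 + 10 = 8$)
$y{\left(Q,x \right)} = \frac{1}{3}$ ($y{\left(Q,x \right)} = - \frac{-2 - - \frac{4}{3}}{2} = - \frac{-2 + \frac{4}{3}}{2} = \left(- \frac{1}{2}\right) \left(- \frac{2}{3}\right) = \frac{1}{3}$)
$b{\left(V,j \right)} = 8 + V j$ ($b{\left(V,j \right)} = j V + 8 = V j + 8 = 8 + V j$)
$\left(b{\left(1,-6 \right)} + y{\left(4,3 \right)}\right) U{\left(9 \right)} = \left(\left(8 + 1 \left(-6\right)\right) + \frac{1}{3}\right) \left(-5 + 2 \cdot 9^{2}\right) = \left(\left(8 - 6\right) + \frac{1}{3}\right) \left(-5 + 2 \cdot 81\right) = \left(2 + \frac{1}{3}\right) \left(-5 + 162\right) = \frac{7}{3} \cdot 157 = \frac{1099}{3}$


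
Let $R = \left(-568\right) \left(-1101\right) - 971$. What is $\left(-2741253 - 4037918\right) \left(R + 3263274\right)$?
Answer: $-26355186500741$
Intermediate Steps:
$R = 624397$ ($R = 625368 - 971 = 624397$)
$\left(-2741253 - 4037918\right) \left(R + 3263274\right) = \left(-2741253 - 4037918\right) \left(624397 + 3263274\right) = \left(-6779171\right) 3887671 = -26355186500741$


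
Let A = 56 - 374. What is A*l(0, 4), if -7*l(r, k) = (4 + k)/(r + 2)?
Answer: 1272/7 ≈ 181.71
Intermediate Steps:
l(r, k) = -(4 + k)/(7*(2 + r)) (l(r, k) = -(4 + k)/(7*(r + 2)) = -(4 + k)/(7*(2 + r)))
A = -318
A*l(0, 4) = -318*(-4 - 1*4)/(7*(2 + 0)) = -318*(-4 - 4)/(7*2) = -318*(-8)/(7*2) = -318*(-4/7) = 1272/7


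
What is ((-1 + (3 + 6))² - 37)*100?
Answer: 2700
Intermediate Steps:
((-1 + (3 + 6))² - 37)*100 = ((-1 + 9)² - 37)*100 = (8² - 37)*100 = (64 - 37)*100 = 27*100 = 2700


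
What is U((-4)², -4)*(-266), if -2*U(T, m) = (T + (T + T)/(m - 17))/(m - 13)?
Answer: -5776/51 ≈ -113.25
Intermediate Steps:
U(T, m) = -(T + 2*T/(-17 + m))/(2*(-13 + m)) (U(T, m) = -(T + (T + T)/(m - 17))/(2*(m - 13)) = -(T + (2*T)/(-17 + m))/(2*(-13 + m)) = -(T + 2*T/(-17 + m))/(2*(-13 + m)))
U((-4)², -4)*(-266) = ((½)*(-4)²*(15 - 1*(-4))/(221 + (-4)² - 30*(-4)))*(-266) = ((½)*16*(15 + 4)/(221 + 16 + 120))*(-266) = ((½)*16*19/357)*(-266) = ((½)*16*(1/357)*19)*(-266) = (152/357)*(-266) = -5776/51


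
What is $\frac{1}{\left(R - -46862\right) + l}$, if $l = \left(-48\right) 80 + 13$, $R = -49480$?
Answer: $- \frac{1}{6445} \approx -0.00015516$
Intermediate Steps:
$l = -3827$ ($l = -3840 + 13 = -3827$)
$\frac{1}{\left(R - -46862\right) + l} = \frac{1}{\left(-49480 - -46862\right) - 3827} = \frac{1}{\left(-49480 + 46862\right) - 3827} = \frac{1}{-2618 - 3827} = \frac{1}{-6445} = - \frac{1}{6445}$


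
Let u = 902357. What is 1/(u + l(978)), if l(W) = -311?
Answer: 1/902046 ≈ 1.1086e-6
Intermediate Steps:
1/(u + l(978)) = 1/(902357 - 311) = 1/902046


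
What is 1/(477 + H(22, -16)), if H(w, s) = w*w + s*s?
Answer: 1/1217 ≈ 0.00082169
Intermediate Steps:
H(w, s) = s**2 + w**2 (H(w, s) = w**2 + s**2 = s**2 + w**2)
1/(477 + H(22, -16)) = 1/(477 + ((-16)**2 + 22**2)) = 1/(477 + (256 + 484)) = 1/(477 + 740) = 1/1217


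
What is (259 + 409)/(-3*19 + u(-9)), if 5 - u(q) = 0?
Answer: -167/13 ≈ -12.846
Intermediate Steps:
u(q) = 5 (u(q) = 5 - 1*0 = 5 + 0 = 5)
(259 + 409)/(-3*19 + u(-9)) = (259 + 409)/(-3*19 + 5) = 668/(-57 + 5) = 668/(-52) = 668*(-1/52) = -167/13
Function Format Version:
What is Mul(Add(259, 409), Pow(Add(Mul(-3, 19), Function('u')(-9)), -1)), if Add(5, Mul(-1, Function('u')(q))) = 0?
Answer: Rational(-167, 13) ≈ -12.846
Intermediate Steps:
Function('u')(q) = 5 (Function('u')(q) = Add(5, Mul(-1, 0)) = Add(5, 0) = 5)
Mul(Add(259, 409), Pow(Add(Mul(-3, 19), Function('u')(-9)), -1)) = Mul(Add(259, 409), Pow(Add(Mul(-3, 19), 5), -1)) = Mul(668, Pow(Add(-57, 5), -1)) = Mul(668, Pow(-52, -1)) = Mul(668, Rational(-1, 52)) = Rational(-167, 13)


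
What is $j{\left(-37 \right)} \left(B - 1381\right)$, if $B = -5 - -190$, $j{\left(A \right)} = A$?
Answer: $44252$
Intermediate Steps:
$B = 185$ ($B = -5 + 190 = 185$)
$j{\left(-37 \right)} \left(B - 1381\right) = - 37 \left(185 - 1381\right) = \left(-37\right) \left(-1196\right) = 44252$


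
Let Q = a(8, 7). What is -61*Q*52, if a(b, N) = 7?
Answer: -22204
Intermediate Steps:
Q = 7
-61*Q*52 = -61*7*52 = -427*52 = -22204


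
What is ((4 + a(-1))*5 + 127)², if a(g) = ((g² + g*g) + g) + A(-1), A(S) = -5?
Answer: 16129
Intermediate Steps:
a(g) = -5 + g + 2*g² (a(g) = ((g² + g*g) + g) - 5 = ((g² + g²) + g) - 5 = (2*g² + g) - 5 = (g + 2*g²) - 5 = -5 + g + 2*g²)
((4 + a(-1))*5 + 127)² = ((4 + (-5 - 1 + 2*(-1)²))*5 + 127)² = ((4 + (-5 - 1 + 2*1))*5 + 127)² = ((4 + (-5 - 1 + 2))*5 + 127)² = ((4 - 4)*5 + 127)² = (0*5 + 127)² = (0 + 127)² = 127² = 16129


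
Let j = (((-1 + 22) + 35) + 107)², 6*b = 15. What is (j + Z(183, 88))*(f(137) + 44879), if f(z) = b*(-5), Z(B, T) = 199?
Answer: 1200986472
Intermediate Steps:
b = 5/2 (b = (⅙)*15 = 5/2 ≈ 2.5000)
j = 26569 (j = ((21 + 35) + 107)² = (56 + 107)² = 163² = 26569)
f(z) = -25/2 (f(z) = (5/2)*(-5) = -25/2)
(j + Z(183, 88))*(f(137) + 44879) = (26569 + 199)*(-25/2 + 44879) = 26768*(89733/2) = 1200986472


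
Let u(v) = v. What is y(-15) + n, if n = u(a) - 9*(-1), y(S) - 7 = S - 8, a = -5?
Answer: -12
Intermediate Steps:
y(S) = -1 + S (y(S) = 7 + (S - 8) = 7 + (-8 + S) = -1 + S)
n = 4 (n = -5 - 9*(-1) = -5 + 9 = 4)
y(-15) + n = (-1 - 15) + 4 = -16 + 4 = -12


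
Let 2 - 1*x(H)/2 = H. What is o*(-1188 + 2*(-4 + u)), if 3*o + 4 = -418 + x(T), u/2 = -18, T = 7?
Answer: 182592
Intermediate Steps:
x(H) = 4 - 2*H
u = -36 (u = 2*(-18) = -36)
o = -144 (o = -4/3 + (-418 + (4 - 2*7))/3 = -4/3 + (-418 + (4 - 14))/3 = -4/3 + (-418 - 10)/3 = -4/3 + (⅓)*(-428) = -4/3 - 428/3 = -144)
o*(-1188 + 2*(-4 + u)) = -144*(-1188 + 2*(-4 - 36)) = -144*(-1188 + 2*(-40)) = -144*(-1188 - 80) = -144*(-1268) = 182592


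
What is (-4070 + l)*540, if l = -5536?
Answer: -5187240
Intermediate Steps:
(-4070 + l)*540 = (-4070 - 5536)*540 = -9606*540 = -5187240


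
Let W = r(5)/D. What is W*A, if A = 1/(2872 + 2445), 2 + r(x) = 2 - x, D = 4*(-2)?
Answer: 5/42536 ≈ 0.00011755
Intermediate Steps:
D = -8
r(x) = -x (r(x) = -2 + (2 - x) = -x)
A = 1/5317 ≈ 0.00018808
W = 5/8 (W = -1*5/(-8) = -5*(-⅛) = 5/8 ≈ 0.62500)
W*A = (5/8)*(1/5317) = 5/42536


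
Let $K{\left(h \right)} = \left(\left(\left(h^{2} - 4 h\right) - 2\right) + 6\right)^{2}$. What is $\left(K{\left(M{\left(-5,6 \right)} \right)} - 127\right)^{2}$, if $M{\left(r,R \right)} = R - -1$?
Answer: $248004$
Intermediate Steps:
$M{\left(r,R \right)} = 1 + R$ ($M{\left(r,R \right)} = R + 1 = 1 + R$)
$K{\left(h \right)} = \left(4 + h^{2} - 4 h\right)^{2}$ ($K{\left(h \right)} = \left(\left(-2 + h^{2} - 4 h\right) + 6\right)^{2} = \left(4 + h^{2} - 4 h\right)^{2}$)
$\left(K{\left(M{\left(-5,6 \right)} \right)} - 127\right)^{2} = \left(\left(4 + \left(1 + 6\right)^{2} - 4 \left(1 + 6\right)\right)^{2} - 127\right)^{2} = \left(\left(4 + 7^{2} - 28\right)^{2} - 127\right)^{2} = \left(\left(4 + 49 - 28\right)^{2} - 127\right)^{2} = \left(25^{2} - 127\right)^{2} = \left(625 - 127\right)^{2} = 498^{2} = 248004$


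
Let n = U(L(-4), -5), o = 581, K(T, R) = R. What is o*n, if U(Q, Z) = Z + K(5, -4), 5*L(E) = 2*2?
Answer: -5229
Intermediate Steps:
L(E) = 4/5 (L(E) = (2*2)/5 = (1/5)*4 = 4/5)
U(Q, Z) = -4 + Z (U(Q, Z) = Z - 4 = -4 + Z)
n = -9 (n = -4 - 5 = -9)
o*n = 581*(-9) = -5229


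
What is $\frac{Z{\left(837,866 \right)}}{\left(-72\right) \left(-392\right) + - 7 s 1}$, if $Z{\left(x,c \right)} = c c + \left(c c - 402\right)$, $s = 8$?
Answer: $\frac{749755}{14084} \approx 53.234$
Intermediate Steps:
$Z{\left(x,c \right)} = -402 + 2 c^{2}$ ($Z{\left(x,c \right)} = c^{2} + \left(c^{2} - 402\right) = c^{2} + \left(-402 + c^{2}\right) = -402 + 2 c^{2}$)
$\frac{Z{\left(837,866 \right)}}{\left(-72\right) \left(-392\right) + - 7 s 1} = \frac{-402 + 2 \cdot 866^{2}}{\left(-72\right) \left(-392\right) + \left(-7\right) 8 \cdot 1} = \frac{-402 + 2 \cdot 749956}{28224 - 56} = \frac{-402 + 1499912}{28224 - 56} = \frac{1499510}{28168} = 1499510 \cdot \frac{1}{28168} = \frac{749755}{14084}$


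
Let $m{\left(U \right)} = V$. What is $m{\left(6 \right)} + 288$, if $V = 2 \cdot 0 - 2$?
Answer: $286$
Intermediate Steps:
$V = -2$ ($V = 0 - 2 = -2$)
$m{\left(U \right)} = -2$
$m{\left(6 \right)} + 288 = -2 + 288 = 286$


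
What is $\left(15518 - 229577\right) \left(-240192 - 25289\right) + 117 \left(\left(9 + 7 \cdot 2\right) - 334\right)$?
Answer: $56828560992$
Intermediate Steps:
$\left(15518 - 229577\right) \left(-240192 - 25289\right) + 117 \left(\left(9 + 7 \cdot 2\right) - 334\right) = \left(-214059\right) \left(-265481\right) + 117 \left(\left(9 + 14\right) - 334\right) = 56828597379 + 117 \left(23 - 334\right) = 56828597379 + 117 \left(-311\right) = 56828597379 - 36387 = 56828560992$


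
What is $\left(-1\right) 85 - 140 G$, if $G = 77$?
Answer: $-10865$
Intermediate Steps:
$\left(-1\right) 85 - 140 G = \left(-1\right) 85 - 10780 = -85 - 10780 = -10865$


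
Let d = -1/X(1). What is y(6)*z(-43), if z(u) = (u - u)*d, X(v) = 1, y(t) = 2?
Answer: 0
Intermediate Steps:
d = -1 (d = -1/1 = -1*1 = -1)
z(u) = 0 (z(u) = (u - u)*(-1) = 0*(-1) = 0)
y(6)*z(-43) = 2*0 = 0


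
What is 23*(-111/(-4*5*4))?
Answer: 2553/80 ≈ 31.913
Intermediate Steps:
23*(-111/(-4*5*4)) = 23*(-111/((-20*4))) = 23*(-111/(-80)) = 23*(-111*(-1/80)) = 23*(111/80) = 2553/80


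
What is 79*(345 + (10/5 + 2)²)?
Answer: 28519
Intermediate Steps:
79*(345 + (10/5 + 2)²) = 79*(345 + (10*(⅕) + 2)²) = 79*(345 + (2 + 2)²) = 79*(345 + 4²) = 79*(345 + 16) = 79*361 = 28519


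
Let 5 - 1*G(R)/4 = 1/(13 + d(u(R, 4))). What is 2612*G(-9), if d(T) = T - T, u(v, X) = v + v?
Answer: 668672/13 ≈ 51436.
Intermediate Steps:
u(v, X) = 2*v
d(T) = 0
G(R) = 256/13 (G(R) = 20 - 4/(13 + 0) = 20 - 4/13 = 256/13)
2612*G(-9) = 2612*(256/13) = 668672/13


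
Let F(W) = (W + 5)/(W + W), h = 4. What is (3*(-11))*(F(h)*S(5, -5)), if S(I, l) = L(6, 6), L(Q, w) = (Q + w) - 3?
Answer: -2673/8 ≈ -334.13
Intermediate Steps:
L(Q, w) = -3 + Q + w
S(I, l) = 9 (S(I, l) = -3 + 6 + 6 = 9)
F(W) = (5 + W)/(2*W) (F(W) = (5 + W)/((2*W)) = (5 + W)*(1/(2*W)) = (5 + W)/(2*W))
(3*(-11))*(F(h)*S(5, -5)) = (3*(-11))*(((½)*(5 + 4)/4)*9) = -33*(½)*(¼)*9*9 = -297*9/8 = -33*81/8 = -2673/8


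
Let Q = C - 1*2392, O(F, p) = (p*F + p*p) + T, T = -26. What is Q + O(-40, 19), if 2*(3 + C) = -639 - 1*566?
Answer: -6845/2 ≈ -3422.5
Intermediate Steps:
C = -1211/2 (C = -3 + (-639 - 1*566)/2 = -3 + (-639 - 566)/2 = -3 + (½)*(-1205) = -3 - 1205/2 = -1211/2 ≈ -605.50)
O(F, p) = -26 + p² + F*p (O(F, p) = (p*F + p*p) - 26 = (F*p + p²) - 26 = (p² + F*p) - 26 = -26 + p² + F*p)
Q = -5995/2 (Q = -1211/2 - 1*2392 = -1211/2 - 2392 = -5995/2 ≈ -2997.5)
Q + O(-40, 19) = -5995/2 + (-26 + 19² - 40*19) = -5995/2 + (-26 + 361 - 760) = -5995/2 - 425 = -6845/2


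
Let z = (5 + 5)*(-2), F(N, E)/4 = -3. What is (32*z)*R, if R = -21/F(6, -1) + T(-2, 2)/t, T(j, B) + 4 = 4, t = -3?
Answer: -1120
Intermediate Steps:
F(N, E) = -12 (F(N, E) = 4*(-3) = -12)
T(j, B) = 0 (T(j, B) = -4 + 4 = 0)
z = -20 (z = 10*(-2) = -20)
R = 7/4 (R = -21/(-12) + 0/(-3) = -21*(-1/12) + 0*(-1/3) = 7/4 + 0 = 7/4 ≈ 1.7500)
(32*z)*R = (32*(-20))*(7/4) = -640*7/4 = -1120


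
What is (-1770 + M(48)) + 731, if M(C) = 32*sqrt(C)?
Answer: -1039 + 128*sqrt(3) ≈ -817.30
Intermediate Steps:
(-1770 + M(48)) + 731 = (-1770 + 32*sqrt(48)) + 731 = (-1770 + 32*(4*sqrt(3))) + 731 = (-1770 + 128*sqrt(3)) + 731 = -1039 + 128*sqrt(3)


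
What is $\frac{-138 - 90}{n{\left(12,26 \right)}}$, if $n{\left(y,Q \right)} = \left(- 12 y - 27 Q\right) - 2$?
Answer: $\frac{57}{212} \approx 0.26887$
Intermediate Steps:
$n{\left(y,Q \right)} = -2 - 27 Q - 12 y$ ($n{\left(y,Q \right)} = \left(- 27 Q - 12 y\right) - 2 = -2 - 27 Q - 12 y$)
$\frac{-138 - 90}{n{\left(12,26 \right)}} = \frac{-138 - 90}{-2 - 702 - 144} = - \frac{228}{-848} = \left(-228\right) \left(- \frac{1}{848}\right) = \frac{57}{212}$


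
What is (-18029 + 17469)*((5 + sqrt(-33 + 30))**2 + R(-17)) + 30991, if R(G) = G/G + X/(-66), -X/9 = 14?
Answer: 187461/11 - 5600*I*sqrt(3) ≈ 17042.0 - 9699.5*I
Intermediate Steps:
X = -126 (X = -9*14 = -126)
R(G) = 32/11 (R(G) = G/G - 126/(-66) = 1 - 126*(-1/66) = 1 + 21/11 = 32/11)
(-18029 + 17469)*((5 + sqrt(-33 + 30))**2 + R(-17)) + 30991 = (-18029 + 17469)*((5 + sqrt(-33 + 30))**2 + 32/11) + 30991 = -560*((5 + sqrt(-3))**2 + 32/11) + 30991 = -560*((5 + I*sqrt(3))**2 + 32/11) + 30991 = -560*(32/11 + (5 + I*sqrt(3))**2) + 30991 = (-17920/11 - 560*(5 + I*sqrt(3))**2) + 30991 = 322981/11 - 560*(5 + I*sqrt(3))**2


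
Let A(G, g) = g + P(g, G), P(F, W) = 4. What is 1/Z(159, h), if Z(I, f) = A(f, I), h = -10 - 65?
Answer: 1/163 ≈ 0.0061350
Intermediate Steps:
h = -75
A(G, g) = 4 + g (A(G, g) = g + 4 = 4 + g)
Z(I, f) = 4 + I
1/Z(159, h) = 1/(4 + 159) = 1/163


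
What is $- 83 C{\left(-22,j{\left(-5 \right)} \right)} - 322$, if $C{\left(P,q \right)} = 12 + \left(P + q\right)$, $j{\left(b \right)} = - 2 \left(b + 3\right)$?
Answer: $176$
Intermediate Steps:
$j{\left(b \right)} = -6 - 2 b$ ($j{\left(b \right)} = - 2 \left(3 + b\right) = -6 - 2 b$)
$C{\left(P,q \right)} = 12 + P + q$
$- 83 C{\left(-22,j{\left(-5 \right)} \right)} - 322 = - 83 \left(12 - 22 - -4\right) - 322 = - 83 \left(12 - 22 + \left(-6 + 10\right)\right) - 322 = - 83 \left(12 - 22 + 4\right) - 322 = \left(-83\right) \left(-6\right) - 322 = 498 - 322 = 176$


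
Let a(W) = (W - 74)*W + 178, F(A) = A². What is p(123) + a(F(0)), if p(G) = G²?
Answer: 15307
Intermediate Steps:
a(W) = 178 + W*(-74 + W) (a(W) = (-74 + W)*W + 178 = W*(-74 + W) + 178 = 178 + W*(-74 + W))
p(123) + a(F(0)) = 123² + (178 + (0²)² - 74*0²) = 15129 + (178 + 0² - 74*0) = 15129 + (178 + 0 + 0) = 15129 + 178 = 15307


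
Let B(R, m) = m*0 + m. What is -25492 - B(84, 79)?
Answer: -25571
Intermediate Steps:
B(R, m) = m (B(R, m) = 0 + m = m)
-25492 - B(84, 79) = -25492 - 1*79 = -25492 - 79 = -25571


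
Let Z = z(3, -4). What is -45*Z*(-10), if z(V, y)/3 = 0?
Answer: 0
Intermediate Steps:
z(V, y) = 0 (z(V, y) = 3*0 = 0)
Z = 0
-45*Z*(-10) = -45*0*(-10) = 0*(-10) = 0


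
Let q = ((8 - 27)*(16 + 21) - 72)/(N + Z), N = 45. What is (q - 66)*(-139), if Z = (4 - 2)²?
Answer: 557251/49 ≈ 11372.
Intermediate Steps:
Z = 4 (Z = 2² = 4)
q = -775/49 (q = ((8 - 27)*(16 + 21) - 72)/(45 + 4) = (-19*37 - 72)/49 = (-703 - 72)*(1/49) = -775*1/49 = -775/49 ≈ -15.816)
(q - 66)*(-139) = (-775/49 - 66)*(-139) = -4009/49*(-139) = 557251/49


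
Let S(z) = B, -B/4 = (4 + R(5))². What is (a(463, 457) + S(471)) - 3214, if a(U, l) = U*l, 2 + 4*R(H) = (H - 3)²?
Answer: 208296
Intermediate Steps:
R(H) = -½ + (-3 + H)²/4 (R(H) = -½ + (H - 3)²/4 = -½ + (-3 + H)²/4)
B = -81 (B = -4*(4 + (-½ + (-3 + 5)²/4))² = -4*(4 + (-½ + (¼)*2²))² = -4*(4 + (-½ + (¼)*4))² = -4*(4 + (-½ + 1))² = -4*(4 + ½)² = -4*(9/2)² = -4*81/4 = -81)
S(z) = -81
(a(463, 457) + S(471)) - 3214 = (463*457 - 81) - 3214 = (211591 - 81) - 3214 = 211510 - 3214 = 208296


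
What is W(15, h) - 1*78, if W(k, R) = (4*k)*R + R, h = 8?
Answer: 410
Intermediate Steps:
W(k, R) = R + 4*R*k (W(k, R) = 4*R*k + R = R + 4*R*k)
W(15, h) - 1*78 = 8*(1 + 4*15) - 1*78 = 8*(1 + 60) - 78 = 8*61 - 78 = 488 - 78 = 410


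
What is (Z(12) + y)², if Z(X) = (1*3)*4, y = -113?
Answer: 10201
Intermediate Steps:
Z(X) = 12 (Z(X) = 3*4 = 12)
(Z(12) + y)² = (12 - 113)² = (-101)² = 10201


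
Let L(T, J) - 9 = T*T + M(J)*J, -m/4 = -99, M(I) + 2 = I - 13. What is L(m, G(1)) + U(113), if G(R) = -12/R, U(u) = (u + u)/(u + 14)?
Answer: 19958149/127 ≈ 1.5715e+5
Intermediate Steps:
M(I) = -15 + I (M(I) = -2 + (I - 13) = -2 + (-13 + I) = -15 + I)
m = 396 (m = -4*(-99) = 396)
U(u) = 2*u/(14 + u) (U(u) = (2*u)/(14 + u) = 2*u/(14 + u))
L(T, J) = 9 + T**2 + J*(-15 + J) (L(T, J) = 9 + (T*T + (-15 + J)*J) = 9 + (T**2 + J*(-15 + J)) = 9 + T**2 + J*(-15 + J))
L(m, G(1)) + U(113) = (9 + 396**2 + (-12/1)*(-15 - 12/1)) + 2*113/(14 + 113) = (9 + 156816 + (-12*1)*(-15 - 12*1)) + 2*113/127 = (9 + 156816 - 12*(-15 - 12)) + 2*113*(1/127) = (9 + 156816 - 12*(-27)) + 226/127 = (9 + 156816 + 324) + 226/127 = 157149 + 226/127 = 19958149/127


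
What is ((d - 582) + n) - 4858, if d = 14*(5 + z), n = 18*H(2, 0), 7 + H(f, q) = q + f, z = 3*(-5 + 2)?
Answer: -5586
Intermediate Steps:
z = -9 (z = 3*(-3) = -9)
H(f, q) = -7 + f + q (H(f, q) = -7 + (q + f) = -7 + (f + q) = -7 + f + q)
n = -90 (n = 18*(-7 + 2 + 0) = 18*(-5) = -90)
d = -56 (d = 14*(5 - 9) = 14*(-4) = -56)
((d - 582) + n) - 4858 = ((-56 - 582) - 90) - 4858 = (-638 - 90) - 4858 = -728 - 4858 = -5586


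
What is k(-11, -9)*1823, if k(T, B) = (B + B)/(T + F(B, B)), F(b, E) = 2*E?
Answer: 32814/29 ≈ 1131.5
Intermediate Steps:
k(T, B) = 2*B/(T + 2*B) (k(T, B) = (B + B)/(T + 2*B) = (2*B)/(T + 2*B) = 2*B/(T + 2*B))
k(-11, -9)*1823 = (2*(-9)/(-11 + 2*(-9)))*1823 = (2*(-9)/(-11 - 18))*1823 = (2*(-9)/(-29))*1823 = (2*(-9)*(-1/29))*1823 = (18/29)*1823 = 32814/29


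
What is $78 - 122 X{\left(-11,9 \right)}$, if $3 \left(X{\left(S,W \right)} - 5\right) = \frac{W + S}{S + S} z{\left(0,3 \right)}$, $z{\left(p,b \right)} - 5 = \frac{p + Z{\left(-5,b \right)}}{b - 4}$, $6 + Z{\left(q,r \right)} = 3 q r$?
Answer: $- \frac{24388}{33} \approx -739.03$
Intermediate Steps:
$Z{\left(q,r \right)} = -6 + 3 q r$
$z{\left(p,b \right)} = 5 + \frac{-6 + p - 15 b}{-4 + b}$ ($z{\left(p,b \right)} = 5 + \frac{p + \left(-6 + 3 \left(-5\right) b\right)}{b - 4} = 5 + \frac{p - \left(6 + 15 b\right)}{-4 + b} = 5 + \frac{-6 + p - 15 b}{-4 + b}$)
$X{\left(S,W \right)} = 5 + \frac{28 \left(S + W\right)}{3 S}$ ($X{\left(S,W \right)} = 5 + \frac{\frac{W + S}{S + S} \frac{-26 + 0 - 30}{-4 + 3}}{3} = 5 + \frac{\frac{S + W}{2 S} \frac{-26 + 0 - 30}{-1}}{3} = 5 + \frac{\left(S + W\right) \frac{1}{2 S} \left(\left(-1\right) \left(-56\right)\right)}{3} = 5 + \frac{\frac{S + W}{2 S} 56}{3} = 5 + \frac{28 \frac{1}{S} \left(S + W\right)}{3} = 5 + \frac{28 \left(S + W\right)}{3 S}$)
$78 - 122 X{\left(-11,9 \right)} = 78 - 122 \frac{28 \cdot 9 + 43 \left(-11\right)}{3 \left(-11\right)} = 78 - 122 \cdot \frac{1}{3} \left(- \frac{1}{11}\right) \left(252 - 473\right) = 78 - 122 \cdot \frac{1}{3} \left(- \frac{1}{11}\right) \left(-221\right) = 78 - \frac{26962}{33} = - \frac{24388}{33}$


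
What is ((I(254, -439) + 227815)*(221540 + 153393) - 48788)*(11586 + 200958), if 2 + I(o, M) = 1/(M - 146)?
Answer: 90771763435006464/5 ≈ 1.8154e+16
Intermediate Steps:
I(o, M) = -2 + 1/(-146 + M) (I(o, M) = -2 + 1/(M - 146) = -2 + 1/(-146 + M))
((I(254, -439) + 227815)*(221540 + 153393) - 48788)*(11586 + 200958) = (((293 - 2*(-439))/(-146 - 439) + 227815)*(221540 + 153393) - 48788)*(11586 + 200958) = (((293 + 878)/(-585) + 227815)*374933 - 48788)*212544 = ((-1/585*1171 + 227815)*374933 - 48788)*212544 = ((-1171/585 + 227815)*374933 - 48788)*212544 = ((133270604/585)*374933 - 48788)*212544 = (3843657489964/45 - 48788)*212544 = (3843655294504/45)*212544 = 90771763435006464/5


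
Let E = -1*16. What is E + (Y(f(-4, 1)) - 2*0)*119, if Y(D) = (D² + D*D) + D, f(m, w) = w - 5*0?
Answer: 341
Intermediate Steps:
f(m, w) = w (f(m, w) = w + 0 = w)
Y(D) = D + 2*D² (Y(D) = (D² + D²) + D = 2*D² + D = D + 2*D²)
E = -16
E + (Y(f(-4, 1)) - 2*0)*119 = -16 + (1*(1 + 2*1) - 2*0)*119 = -16 + (1*(1 + 2) + 0)*119 = -16 + (1*3 + 0)*119 = -16 + (3 + 0)*119 = -16 + 3*119 = -16 + 357 = 341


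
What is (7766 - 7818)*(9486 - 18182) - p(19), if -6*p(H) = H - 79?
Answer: 452182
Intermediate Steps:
p(H) = 79/6 - H/6 (p(H) = -(H - 79)/6 = -(-79 + H)/6 = 79/6 - H/6)
(7766 - 7818)*(9486 - 18182) - p(19) = (7766 - 7818)*(9486 - 18182) - (79/6 - 1/6*19) = -52*(-8696) - (79/6 - 19/6) = 452192 - 1*10 = 452192 - 10 = 452182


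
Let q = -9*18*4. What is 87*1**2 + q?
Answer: -561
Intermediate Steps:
q = -648 (q = -162*4 = -648)
87*1**2 + q = 87*1**2 - 648 = 87*1 - 648 = 87 - 648 = -561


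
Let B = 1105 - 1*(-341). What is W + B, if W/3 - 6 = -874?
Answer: -1158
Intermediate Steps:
W = -2604 (W = 18 + 3*(-874) = 18 - 2622 = -2604)
B = 1446 (B = 1105 + 341 = 1446)
W + B = -2604 + 1446 = -1158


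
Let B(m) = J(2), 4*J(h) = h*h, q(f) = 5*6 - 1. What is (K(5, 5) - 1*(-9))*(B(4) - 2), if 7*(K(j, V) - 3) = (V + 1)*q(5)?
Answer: -258/7 ≈ -36.857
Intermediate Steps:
q(f) = 29 (q(f) = 30 - 1 = 29)
J(h) = h²/4 (J(h) = (h*h)/4 = h²/4)
K(j, V) = 50/7 + 29*V/7 (K(j, V) = 3 + ((V + 1)*29)/7 = 3 + ((1 + V)*29)/7 = 3 + (29 + 29*V)/7 = 3 + (29/7 + 29*V/7) = 50/7 + 29*V/7)
B(m) = 1 (B(m) = (¼)*2² = (¼)*4 = 1)
(K(5, 5) - 1*(-9))*(B(4) - 2) = ((50/7 + (29/7)*5) - 1*(-9))*(1 - 2) = ((50/7 + 145/7) + 9)*(-1) = (195/7 + 9)*(-1) = (258/7)*(-1) = -258/7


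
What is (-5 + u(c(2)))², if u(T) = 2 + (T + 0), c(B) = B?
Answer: 1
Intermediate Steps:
u(T) = 2 + T
(-5 + u(c(2)))² = (-5 + (2 + 2))² = (-5 + 4)² = (-1)² = 1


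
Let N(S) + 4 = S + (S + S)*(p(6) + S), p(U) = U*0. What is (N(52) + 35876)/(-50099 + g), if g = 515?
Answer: -10333/12396 ≈ -0.83358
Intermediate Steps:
p(U) = 0
N(S) = -4 + S + 2*S² (N(S) = -4 + (S + (S + S)*(0 + S)) = -4 + (S + (2*S)*S) = -4 + (S + 2*S²) = -4 + S + 2*S²)
(N(52) + 35876)/(-50099 + g) = ((-4 + 52 + 2*52²) + 35876)/(-50099 + 515) = ((-4 + 52 + 2*2704) + 35876)/(-49584) = ((-4 + 52 + 5408) + 35876)*(-1/49584) = (5456 + 35876)*(-1/49584) = 41332*(-1/49584) = -10333/12396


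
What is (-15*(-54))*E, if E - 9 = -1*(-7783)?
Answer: 6311520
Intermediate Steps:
E = 7792 (E = 9 - 1*(-7783) = 9 + 7783 = 7792)
(-15*(-54))*E = -15*(-54)*7792 = 810*7792 = 6311520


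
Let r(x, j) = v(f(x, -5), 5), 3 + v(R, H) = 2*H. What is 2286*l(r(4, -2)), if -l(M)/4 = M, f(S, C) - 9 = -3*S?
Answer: -64008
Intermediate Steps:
f(S, C) = 9 - 3*S
v(R, H) = -3 + 2*H
r(x, j) = 7 (r(x, j) = -3 + 2*5 = -3 + 10 = 7)
l(M) = -4*M
2286*l(r(4, -2)) = 2286*(-4*7) = 2286*(-28) = -64008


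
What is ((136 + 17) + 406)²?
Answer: 312481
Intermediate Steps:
((136 + 17) + 406)² = (153 + 406)² = 559² = 312481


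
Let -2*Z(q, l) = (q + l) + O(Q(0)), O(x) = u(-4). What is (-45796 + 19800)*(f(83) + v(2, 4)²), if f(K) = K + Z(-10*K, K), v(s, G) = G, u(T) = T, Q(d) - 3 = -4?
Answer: -12335102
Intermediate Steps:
Q(d) = -1 (Q(d) = 3 - 4 = -1)
O(x) = -4
Z(q, l) = 2 - l/2 - q/2 (Z(q, l) = -((q + l) - 4)/2 = -((l + q) - 4)/2 = -(-4 + l + q)/2 = 2 - l/2 - q/2)
f(K) = 2 + 11*K/2 (f(K) = K + (2 - K/2 - (-5)*K) = K + (2 - K/2 + 5*K) = K + (2 + 9*K/2) = 2 + 11*K/2)
(-45796 + 19800)*(f(83) + v(2, 4)²) = (-45796 + 19800)*((2 + (11/2)*83) + 4²) = -25996*((2 + 913/2) + 16) = -25996*(917/2 + 16) = -25996*949/2 = -12335102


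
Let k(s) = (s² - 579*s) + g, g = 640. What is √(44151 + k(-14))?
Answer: √53093 ≈ 230.42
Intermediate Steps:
k(s) = 640 + s² - 579*s (k(s) = (s² - 579*s) + 640 = 640 + s² - 579*s)
√(44151 + k(-14)) = √(44151 + (640 + (-14)² - 579*(-14))) = √(44151 + (640 + 196 + 8106)) = √(44151 + 8942) = √53093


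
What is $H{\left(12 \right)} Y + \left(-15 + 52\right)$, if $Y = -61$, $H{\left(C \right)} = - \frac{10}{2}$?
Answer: $342$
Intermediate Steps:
$H{\left(C \right)} = -5$ ($H{\left(C \right)} = \left(-10\right) \frac{1}{2} = -5$)
$H{\left(12 \right)} Y + \left(-15 + 52\right) = \left(-5\right) \left(-61\right) + \left(-15 + 52\right) = 305 + 37 = 342$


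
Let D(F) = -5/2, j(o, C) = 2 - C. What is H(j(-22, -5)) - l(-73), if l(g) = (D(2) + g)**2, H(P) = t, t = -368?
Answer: -24273/4 ≈ -6068.3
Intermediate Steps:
D(F) = -5/2 (D(F) = -5*1/2 = -5/2)
H(P) = -368
l(g) = (-5/2 + g)**2
H(j(-22, -5)) - l(-73) = -368 - (-5 + 2*(-73))**2/4 = -368 - (-5 - 146)**2/4 = -368 - (-151)**2/4 = -368 - 22801/4 = -24273/4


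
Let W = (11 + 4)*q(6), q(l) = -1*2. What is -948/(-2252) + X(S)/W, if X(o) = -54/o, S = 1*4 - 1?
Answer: 2874/2815 ≈ 1.0210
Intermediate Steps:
q(l) = -2
S = 3 (S = 4 - 1 = 3)
W = -30 (W = (11 + 4)*(-2) = 15*(-2) = -30)
-948/(-2252) + X(S)/W = -948/(-2252) - 54/3/(-30) = -948*(-1/2252) - 54*1/3*(-1/30) = 237/563 - 18*(-1/30) = 237/563 + 3/5 = 2874/2815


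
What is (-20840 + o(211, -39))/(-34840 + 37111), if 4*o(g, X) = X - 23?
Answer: -41711/4542 ≈ -9.1834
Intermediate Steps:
o(g, X) = -23/4 + X/4 (o(g, X) = (X - 23)/4 = (-23 + X)/4 = -23/4 + X/4)
(-20840 + o(211, -39))/(-34840 + 37111) = (-20840 + (-23/4 + (1/4)*(-39)))/(-34840 + 37111) = (-20840 + (-23/4 - 39/4))/2271 = (-20840 - 31/2)*(1/2271) = -41711/2*1/2271 = -41711/4542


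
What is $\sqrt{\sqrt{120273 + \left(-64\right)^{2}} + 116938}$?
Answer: $\sqrt{116938 + \sqrt{124369}} \approx 342.48$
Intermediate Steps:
$\sqrt{\sqrt{120273 + \left(-64\right)^{2}} + 116938} = \sqrt{\sqrt{120273 + 4096} + 116938} = \sqrt{\sqrt{124369} + 116938} = \sqrt{116938 + \sqrt{124369}}$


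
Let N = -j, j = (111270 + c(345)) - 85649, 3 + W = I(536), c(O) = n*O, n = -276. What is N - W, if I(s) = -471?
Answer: 70073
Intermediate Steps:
c(O) = -276*O
W = -474 (W = -3 - 471 = -474)
j = -69599 (j = (111270 - 276*345) - 85649 = (111270 - 95220) - 85649 = 16050 - 85649 = -69599)
N = 69599 (N = -1*(-69599) = 69599)
N - W = 69599 - 1*(-474) = 69599 + 474 = 70073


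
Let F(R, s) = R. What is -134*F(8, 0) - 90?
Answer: -1162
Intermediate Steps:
-134*F(8, 0) - 90 = -134*8 - 90 = -1072 - 90 = -1162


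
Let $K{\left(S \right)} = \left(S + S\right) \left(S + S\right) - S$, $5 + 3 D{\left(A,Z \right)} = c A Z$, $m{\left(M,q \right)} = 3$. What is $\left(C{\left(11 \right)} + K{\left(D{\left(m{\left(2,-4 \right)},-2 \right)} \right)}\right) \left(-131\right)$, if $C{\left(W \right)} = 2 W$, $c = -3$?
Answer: $- \frac{109385}{9} \approx -12154.0$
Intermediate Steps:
$D{\left(A,Z \right)} = - \frac{5}{3} - A Z$ ($D{\left(A,Z \right)} = - \frac{5}{3} + \frac{- 3 A Z}{3} = - \frac{5}{3} + \frac{\left(-3\right) A Z}{3} = - \frac{5}{3} - A Z$)
$K{\left(S \right)} = - S + 4 S^{2}$ ($K{\left(S \right)} = 2 S 2 S - S = 4 S^{2} - S = - S + 4 S^{2}$)
$\left(C{\left(11 \right)} + K{\left(D{\left(m{\left(2,-4 \right)},-2 \right)} \right)}\right) \left(-131\right) = \left(2 \cdot 11 + \left(- \frac{5}{3} - 3 \left(-2\right)\right) \left(-1 + 4 \left(- \frac{5}{3} - 3 \left(-2\right)\right)\right)\right) \left(-131\right) = \left(22 + \left(- \frac{5}{3} + 6\right) \left(-1 + 4 \left(- \frac{5}{3} + 6\right)\right)\right) \left(-131\right) = \left(22 + \frac{13 \left(-1 + 4 \cdot \frac{13}{3}\right)}{3}\right) \left(-131\right) = \left(22 + \frac{13 \left(-1 + \frac{52}{3}\right)}{3}\right) \left(-131\right) = \left(22 + \frac{13}{3} \cdot \frac{49}{3}\right) \left(-131\right) = \left(22 + \frac{637}{9}\right) \left(-131\right) = \frac{835}{9} \left(-131\right) = - \frac{109385}{9}$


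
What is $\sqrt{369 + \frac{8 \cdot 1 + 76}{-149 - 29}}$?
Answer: $\frac{29 \sqrt{3471}}{89} \approx 19.197$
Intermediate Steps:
$\sqrt{369 + \frac{8 \cdot 1 + 76}{-149 - 29}} = \sqrt{369 + \frac{8 + 76}{-178}} = \sqrt{369 + 84 \left(- \frac{1}{178}\right)} = \sqrt{369 - \frac{42}{89}} = \sqrt{\frac{32799}{89}} = \frac{29 \sqrt{3471}}{89}$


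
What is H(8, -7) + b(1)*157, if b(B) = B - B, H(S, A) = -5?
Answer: -5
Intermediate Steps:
b(B) = 0
H(8, -7) + b(1)*157 = -5 + 0*157 = -5 + 0 = -5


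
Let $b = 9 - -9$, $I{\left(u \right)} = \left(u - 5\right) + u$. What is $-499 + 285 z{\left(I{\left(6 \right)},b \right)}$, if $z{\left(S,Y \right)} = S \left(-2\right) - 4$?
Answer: $-5629$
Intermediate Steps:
$I{\left(u \right)} = -5 + 2 u$ ($I{\left(u \right)} = \left(-5 + u\right) + u = -5 + 2 u$)
$b = 18$ ($b = 9 + 9 = 18$)
$z{\left(S,Y \right)} = -4 - 2 S$ ($z{\left(S,Y \right)} = - 2 S - 4 = -4 - 2 S$)
$-499 + 285 z{\left(I{\left(6 \right)},b \right)} = -499 + 285 \left(-4 - 2 \left(-5 + 2 \cdot 6\right)\right) = -499 + 285 \left(-4 - 2 \left(-5 + 12\right)\right) = -499 + 285 \left(-4 - 14\right) = -499 + 285 \left(-18\right) = -499 - 5130 = -5629$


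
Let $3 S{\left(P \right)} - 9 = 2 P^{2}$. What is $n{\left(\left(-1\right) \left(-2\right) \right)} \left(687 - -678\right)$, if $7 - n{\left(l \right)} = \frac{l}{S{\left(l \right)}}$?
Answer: $\frac{154245}{17} \approx 9073.2$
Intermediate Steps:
$S{\left(P \right)} = 3 + \frac{2 P^{2}}{3}$
$n{\left(l \right)} = 7 - \frac{l}{3 + \frac{2 l^{2}}{3}}$
$n{\left(\left(-1\right) \left(-2\right) \right)} \left(687 - -678\right) = \frac{63 - 3 \left(\left(-1\right) \left(-2\right)\right) + 14 \left(\left(-1\right) \left(-2\right)\right)^{2}}{9 + 2 \left(\left(-1\right) \left(-2\right)\right)^{2}} \left(687 - -678\right) = \frac{63 - 6 + 14 \cdot 2^{2}}{9 + 2 \cdot 2^{2}} \left(687 + 678\right) = \frac{63 - 6 + 14 \cdot 4}{9 + 2 \cdot 4} \cdot 1365 = \frac{63 - 6 + 56}{9 + 8} \cdot 1365 = \frac{1}{17} \cdot 113 \cdot 1365 = \frac{113}{17} \cdot 1365 = \frac{154245}{17}$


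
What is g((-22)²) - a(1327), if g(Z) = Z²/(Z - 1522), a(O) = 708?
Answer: -484580/519 ≈ -933.68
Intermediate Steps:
g(Z) = Z²/(-1522 + Z)
g((-22)²) - a(1327) = ((-22)²)²/(-1522 + (-22)²) - 1*708 = 484²/(-1522 + 484) - 708 = 234256/(-1038) - 708 = 234256*(-1/1038) - 708 = -117128/519 - 708 = -484580/519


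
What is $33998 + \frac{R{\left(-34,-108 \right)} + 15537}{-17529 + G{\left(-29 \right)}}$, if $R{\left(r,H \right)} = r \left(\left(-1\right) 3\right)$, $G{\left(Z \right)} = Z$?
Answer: $\frac{596921245}{17558} \approx 33997.0$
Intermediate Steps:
$R{\left(r,H \right)} = - 3 r$ ($R{\left(r,H \right)} = r \left(-3\right) = - 3 r$)
$33998 + \frac{R{\left(-34,-108 \right)} + 15537}{-17529 + G{\left(-29 \right)}} = 33998 + \frac{\left(-3\right) \left(-34\right) + 15537}{-17529 - 29} = 33998 + \frac{102 + 15537}{-17558} = 33998 + 15639 \left(- \frac{1}{17558}\right) = 33998 - \frac{15639}{17558} = \frac{596921245}{17558}$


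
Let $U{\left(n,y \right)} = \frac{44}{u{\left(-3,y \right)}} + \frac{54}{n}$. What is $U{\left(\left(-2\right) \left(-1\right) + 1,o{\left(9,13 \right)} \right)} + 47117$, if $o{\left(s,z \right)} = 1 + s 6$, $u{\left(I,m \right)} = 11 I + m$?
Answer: $47137$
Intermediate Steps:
$u{\left(I,m \right)} = m + 11 I$
$o{\left(s,z \right)} = 1 + 6 s$
$U{\left(n,y \right)} = \frac{44}{-33 + y} + \frac{54}{n}$ ($U{\left(n,y \right)} = \frac{44}{y + 11 \left(-3\right)} + \frac{54}{n} = \frac{44}{y - 33} + \frac{54}{n} = \frac{44}{-33 + y} + \frac{54}{n}$)
$U{\left(\left(-2\right) \left(-1\right) + 1,o{\left(9,13 \right)} \right)} + 47117 = \left(\frac{44}{-33 + \left(1 + 6 \cdot 9\right)} + \frac{54}{\left(-2\right) \left(-1\right) + 1}\right) + 47117 = \left(\frac{44}{-33 + \left(1 + 54\right)} + \frac{54}{2 + 1}\right) + 47117 = \left(\frac{44}{-33 + 55} + \frac{54}{3}\right) + 47117 = \left(\frac{44}{22} + 54 \cdot \frac{1}{3}\right) + 47117 = \left(44 \cdot \frac{1}{22} + 18\right) + 47117 = \left(2 + 18\right) + 47117 = 20 + 47117 = 47137$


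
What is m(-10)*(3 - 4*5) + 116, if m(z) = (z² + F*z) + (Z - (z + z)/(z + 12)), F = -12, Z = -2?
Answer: -3760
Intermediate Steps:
m(z) = -2 + z² - 12*z - 2*z/(12 + z) (m(z) = (z² - 12*z) + (-2 - (z + z)/(z + 12)) = (z² - 12*z) + (-2 - 2*z/(12 + z)) = -2 + z² - 12*z - 2*z/(12 + z))
m(-10)*(3 - 4*5) + 116 = ((-24 + (-10)³ - 148*(-10))/(12 - 10))*(3 - 4*5) + 116 = ((-24 - 1000 + 1480)/2)*(3 - 20) + 116 = ((½)*456)*(-17) + 116 = 228*(-17) + 116 = -3876 + 116 = -3760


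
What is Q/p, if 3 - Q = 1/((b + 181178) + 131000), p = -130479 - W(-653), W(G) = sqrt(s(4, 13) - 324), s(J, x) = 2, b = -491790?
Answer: -3056822301/132950128116172 + 538837*I*sqrt(322)/3057852946671956 ≈ -2.2992e-5 + 3.1621e-9*I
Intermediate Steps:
W(G) = I*sqrt(322) (W(G) = sqrt(2 - 324) = sqrt(-322) = I*sqrt(322))
p = -130479 - I*sqrt(322) ≈ -1.3048e+5 - 17.944*I
Q = 538837/179612 (Q = 3 - 1/((-491790 + 181178) + 131000) = 3 - 1/(-310612 + 131000) = 3 - 1/(-179612) = 3 - 1*(-1/179612) = 3 + 1/179612 = 538837/179612 ≈ 3.0000)
Q/p = 538837/(179612*(-130479 - I*sqrt(322)))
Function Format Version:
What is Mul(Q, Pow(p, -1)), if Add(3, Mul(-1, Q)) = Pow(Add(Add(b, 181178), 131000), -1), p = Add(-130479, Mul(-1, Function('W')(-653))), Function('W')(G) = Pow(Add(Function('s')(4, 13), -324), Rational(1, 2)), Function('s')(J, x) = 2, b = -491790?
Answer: Add(Rational(-3056822301, 132950128116172), Mul(Rational(538837, 3057852946671956), I, Pow(322, Rational(1, 2)))) ≈ Add(-2.2992e-5, Mul(3.1621e-9, I))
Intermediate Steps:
Function('W')(G) = Mul(I, Pow(322, Rational(1, 2))) (Function('W')(G) = Pow(Add(2, -324), Rational(1, 2)) = Pow(-322, Rational(1, 2)) = Mul(I, Pow(322, Rational(1, 2))))
p = Add(-130479, Mul(-1, I, Pow(322, Rational(1, 2)))) (p = Add(-130479, Mul(-1, Mul(I, Pow(322, Rational(1, 2))))) = Add(-130479, Mul(-1, I, Pow(322, Rational(1, 2)))) ≈ Add(-1.3048e+5, Mul(-17.944, I)))
Q = Rational(538837, 179612) (Q = Add(3, Mul(-1, Pow(Add(Add(-491790, 181178), 131000), -1))) = Add(3, Mul(-1, Pow(Add(-310612, 131000), -1))) = Add(3, Mul(-1, Pow(-179612, -1))) = Add(3, Mul(-1, Rational(-1, 179612))) = Add(3, Rational(1, 179612)) = Rational(538837, 179612) ≈ 3.0000)
Mul(Q, Pow(p, -1)) = Mul(Rational(538837, 179612), Pow(Add(-130479, Mul(-1, I, Pow(322, Rational(1, 2)))), -1))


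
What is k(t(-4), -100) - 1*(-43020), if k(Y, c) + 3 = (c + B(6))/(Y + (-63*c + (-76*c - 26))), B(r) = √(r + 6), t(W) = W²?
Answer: 59750603/1389 + √3/6945 ≈ 43017.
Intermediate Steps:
B(r) = √(6 + r)
k(Y, c) = -3 + (c + 2*√3)/(-26 + Y - 139*c) (k(Y, c) = -3 + (c + √(6 + 6))/(Y + (-63*c + (-76*c - 26))) = -3 + (c + √12)/(Y + (-63*c + (-26 - 76*c))) = -3 + (c + 2*√3)/(Y + (-26 - 139*c)) = -3 + (c + 2*√3)/(-26 + Y - 139*c))
k(t(-4), -100) - 1*(-43020) = (-78 - 418*(-100) - 2*√3 + 3*(-4)²)/(26 - 1*(-4)² + 139*(-100)) - 1*(-43020) = (-78 + 41800 - 2*√3 + 3*16)/(26 - 1*16 - 13900) + 43020 = (-78 + 41800 - 2*√3 + 48)/(26 - 16 - 13900) + 43020 = (41770 - 2*√3)/(-13890) + 43020 = -(41770 - 2*√3)/13890 + 43020 = (-4177/1389 + √3/6945) + 43020 = 59750603/1389 + √3/6945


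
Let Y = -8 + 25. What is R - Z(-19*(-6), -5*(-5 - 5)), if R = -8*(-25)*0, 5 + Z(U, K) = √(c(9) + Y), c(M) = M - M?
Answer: 5 - √17 ≈ 0.87689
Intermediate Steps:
c(M) = 0
Y = 17
Z(U, K) = -5 + √17 (Z(U, K) = -5 + √(0 + 17) = -5 + √17)
R = 0 (R = 200*0 = 0)
R - Z(-19*(-6), -5*(-5 - 5)) = 0 - (-5 + √17) = 0 + (5 - √17) = 5 - √17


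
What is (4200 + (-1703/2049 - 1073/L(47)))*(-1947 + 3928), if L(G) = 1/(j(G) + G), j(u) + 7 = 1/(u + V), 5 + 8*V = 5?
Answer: -7391370071218/96303 ≈ -7.6751e+7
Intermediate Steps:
V = 0 (V = -5/8 + (1/8)*5 = -5/8 + 5/8 = 0)
j(u) = -7 + 1/u (j(u) = -7 + 1/(u + 0) = -7 + 1/u)
L(G) = 1/(-7 + G + 1/G) (L(G) = 1/((-7 + 1/G) + G) = 1/(-7 + G + 1/G))
(4200 + (-1703/2049 - 1073/L(47)))*(-1947 + 3928) = (4200 + (-1703/2049 - 1073/(47/(1 + 47**2 - 7*47))))*(-1947 + 3928) = (4200 + (-1703*1/2049 - 1073/(47/(1 + 2209 - 329))))*1981 = (4200 + (-1703/2049 - 1073/(47/1881)))*1981 = (4200 + (-1703/2049 - 1073/(47*(1/1881))))*1981 = (4200 + (-1703/2049 - 1073/47/1881))*1981 = (4200 + (-1703/2049 - 1073*1881/47))*1981 = (4200 + (-1703/2049 - 2018313/47))*1981 = (4200 - 4135603378/96303)*1981 = -3731130778/96303*1981 = -7391370071218/96303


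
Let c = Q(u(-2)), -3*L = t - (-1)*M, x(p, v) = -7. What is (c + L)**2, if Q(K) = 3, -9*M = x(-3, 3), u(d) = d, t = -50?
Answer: 274576/729 ≈ 376.65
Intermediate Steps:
M = 7/9 (M = -1/9*(-7) = 7/9 ≈ 0.77778)
L = 443/27 (L = -(-50 - (-1)*7/9)/3 = -(-50 - 1*(-7/9))/3 = -(-50 + 7/9)/3 = -1/3*(-443/9) = 443/27 ≈ 16.407)
c = 3
(c + L)**2 = (3 + 443/27)**2 = (524/27)**2 = 274576/729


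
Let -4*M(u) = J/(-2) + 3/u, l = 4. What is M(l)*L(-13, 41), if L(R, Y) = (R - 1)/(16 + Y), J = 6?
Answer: -21/152 ≈ -0.13816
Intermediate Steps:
M(u) = 3/4 - 3/(4*u) (M(u) = -(6/(-2) + 3/u)/4 = -(6*(-1/2) + 3/u)/4 = -(-3 + 3/u)/4 = 3/4 - 3/(4*u))
L(R, Y) = (-1 + R)/(16 + Y)
M(l)*L(-13, 41) = ((3/4)*(-1 + 4)/4)*((-1 - 13)/(16 + 41)) = ((3/4)*(1/4)*3)*(-14/57) = 9*((1/57)*(-14))/16 = (9/16)*(-14/57) = -21/152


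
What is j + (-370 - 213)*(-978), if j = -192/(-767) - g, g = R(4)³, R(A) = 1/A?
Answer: 27988712833/49088 ≈ 5.7017e+5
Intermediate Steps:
g = 1/64 (g = (1/4)³ = (¼)³ = 1/64 ≈ 0.015625)
j = 11521/49088 (j = -192/(-767) - 1*1/64 = -192*(-1/767) - 1/64 = 192/767 - 1/64 = 11521/49088 ≈ 0.23470)
j + (-370 - 213)*(-978) = 11521/49088 + (-370 - 213)*(-978) = 11521/49088 - 583*(-978) = 11521/49088 + 570174 = 27988712833/49088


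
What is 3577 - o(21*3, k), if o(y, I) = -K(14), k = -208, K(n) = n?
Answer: 3591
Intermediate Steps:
o(y, I) = -14 (o(y, I) = -1*14 = -14)
3577 - o(21*3, k) = 3577 - 1*(-14) = 3577 + 14 = 3591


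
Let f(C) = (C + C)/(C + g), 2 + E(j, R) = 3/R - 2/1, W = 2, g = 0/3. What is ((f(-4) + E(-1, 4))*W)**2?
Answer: 25/4 ≈ 6.2500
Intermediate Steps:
g = 0 (g = 0*(1/3) = 0)
E(j, R) = -4 + 3/R (E(j, R) = -2 + (3/R - 2/1) = -2 + (3/R - 2*1) = -2 + (3/R - 2) = -2 + (-2 + 3/R) = -4 + 3/R)
f(C) = 2 (f(C) = (C + C)/(C + 0) = (2*C)/C = 2)
((f(-4) + E(-1, 4))*W)**2 = ((2 + (-4 + 3/4))*2)**2 = ((2 - 13/4)*2)**2 = (-5/4*2)**2 = (-5/2)**2 = 25/4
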